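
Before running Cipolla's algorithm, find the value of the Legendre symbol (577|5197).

1

(577|5197)
  = (5197|577)    [QR: 577 ≡ 1 mod 4, sign kept]
  = (4|577)    [5197 ≡ 4 mod 577]
  = (1|577)    [577 ≡ 1 mod 8 ⇒ (2|577)^2 = +1]
  = 1    [(1|577) = 1]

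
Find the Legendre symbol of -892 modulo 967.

-1

Pull out -1: (-892/967) = (-1/967)·(892/967). Since 967 ≡ 3 (mod 4), (-1/967) = -1. Now have -(892/967).
Factor out 2: 892 = 2^2·223. Since 967 ≡ 7 (mod 8), (2/967) = +1, and (2/967)^2 = +1. Now have -(223/967).
Both 223 ≡ 3 and 967 ≡ 3 (mod 4), so reciprocity gives (223/967) = -(967/223). Reduce: 967 ≡ 75 (mod 223). Now have (75/223).
Both 75 ≡ 3 and 223 ≡ 3 (mod 4), so reciprocity gives (75/223) = -(223/75). Reduce: 223 ≡ 73 (mod 75). Now have -(73/75).
73 ≡ 1 (mod 4), so quadratic reciprocity gives (73/75) = (75/73). Reduce: 75 ≡ 2 (mod 73). Now have -(2/73).
Factor out 2: 2 = 2. Since 73 ≡ 1 (mod 8), (2/73) = +1. Now have -(1/73).
(1/73) = 1. Collecting the sign factors: -1.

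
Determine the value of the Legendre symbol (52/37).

(52/37)
  = (15/37)    [52 ≡ 15 mod 37]
  = (37/15)    [QR: 37 ≡ 1 mod 4, sign kept]
  = (7/15)    [37 ≡ 7 mod 15]
  = -(15/7)    [QR: both ≡ 3 mod 4, sign flips]
  = -(1/7)    [15 ≡ 1 mod 7]
  = -1    [(1/7) = 1]

-1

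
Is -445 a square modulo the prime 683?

Reduce the numerator: -445 ≡ 238 (mod 683), so (-445/683) = (238/683).
Factor out 2: 238 = 2·119. Since 683 ≡ 3 (mod 8), (2/683) = -1. Now have -(119/683).
Both 119 ≡ 3 and 683 ≡ 3 (mod 4), so reciprocity gives (119/683) = -(683/119). Reduce: 683 ≡ 88 (mod 119). Now have (88/119).
Factor out 2: 88 = 2^3·11. Since 119 ≡ 7 (mod 8), (2/119) = +1, and (2/119)^3 = +1. Now have (11/119).
Both 11 ≡ 3 and 119 ≡ 3 (mod 4), so reciprocity gives (11/119) = -(119/11). Reduce: 119 ≡ 9 (mod 11). Now have -(9/11).
9 ≡ 1 (mod 4), so quadratic reciprocity gives (9/11) = (11/9). Reduce: 11 ≡ 2 (mod 9). Now have -(2/9).
Factor out 2: 2 = 2. Since 9 ≡ 1 (mod 8), (2/9) = +1. Now have -(1/9).
(1/9) = 1. Collecting the sign factors: -1.
The Legendre symbol is -1, so x^2 ≡ -445 (mod 683) has no solution.

no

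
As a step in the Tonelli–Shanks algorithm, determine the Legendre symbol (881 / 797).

(881 / 797)
  = (84 / 797)    [881 ≡ 84 mod 797]
  = (21 / 797)    [797 ≡ 5 mod 8 ⇒ (2 / 797)^2 = +1]
  = (797 / 21)    [QR: 21 ≡ 1 mod 4, sign kept]
  = (20 / 21)    [797 ≡ 20 mod 21]
  = (5 / 21)    [21 ≡ 5 mod 8 ⇒ (2 / 21)^2 = +1]
  = (21 / 5)    [QR: 5 ≡ 1 mod 4, sign kept]
  = (1 / 5)    [21 ≡ 1 mod 5]
  = 1    [(1 / 5) = 1]

1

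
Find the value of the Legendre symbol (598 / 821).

1

(598 / 821)
  = -(299 / 821)    [821 ≡ 5 mod 8 ⇒ (2 / 821) = -1]
  = -(821 / 299)    [QR: 821 ≡ 1 mod 4, sign kept]
  = -(223 / 299)    [821 ≡ 223 mod 299]
  = (299 / 223)    [QR: both ≡ 3 mod 4, sign flips]
  = (76 / 223)    [299 ≡ 76 mod 223]
  = (19 / 223)    [223 ≡ 7 mod 8 ⇒ (2 / 223)^2 = +1]
  = -(223 / 19)    [QR: both ≡ 3 mod 4, sign flips]
  = -(14 / 19)    [223 ≡ 14 mod 19]
  = (7 / 19)    [19 ≡ 3 mod 8 ⇒ (2 / 19) = -1]
  = -(19 / 7)    [QR: both ≡ 3 mod 4, sign flips]
  = -(5 / 7)    [19 ≡ 5 mod 7]
  = -(7 / 5)    [QR: 5 ≡ 1 mod 4, sign kept]
  = -(2 / 5)    [7 ≡ 2 mod 5]
  = (1 / 5)    [5 ≡ 5 mod 8 ⇒ (2 / 5) = -1]
  = 1    [(1 / 5) = 1]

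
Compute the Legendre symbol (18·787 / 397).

By multiplicativity, (18·787 / 397) = (18 / 397)·(787 / 397).
First factor (18 / 397):
(18 / 397)
  = -(9 / 397)    [397 ≡ 5 mod 8 ⇒ (2 / 397) = -1]
  = -(397 / 9)    [QR: 9 ≡ 1 mod 4, sign kept]
  = -(1 / 9)    [397 ≡ 1 mod 9]
  = -1    [(1 / 9) = 1]
Second factor (787 / 397):
(787 / 397)
  = (390 / 397)    [787 ≡ 390 mod 397]
  = -(195 / 397)    [397 ≡ 5 mod 8 ⇒ (2 / 397) = -1]
  = -(397 / 195)    [QR: 397 ≡ 1 mod 4, sign kept]
  = -(7 / 195)    [397 ≡ 7 mod 195]
  = (195 / 7)    [QR: both ≡ 3 mod 4, sign flips]
  = (6 / 7)    [195 ≡ 6 mod 7]
  = (3 / 7)    [7 ≡ 7 mod 8 ⇒ (2 / 7) = +1]
  = -(7 / 3)    [QR: both ≡ 3 mod 4, sign flips]
  = -(1 / 3)    [7 ≡ 1 mod 3]
  = -1    [(1 / 3) = 1]
Product: (-1)·(-1) = 1.

1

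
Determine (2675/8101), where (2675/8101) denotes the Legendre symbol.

(2675/8101)
  = (8101/2675)    [QR: 8101 ≡ 1 mod 4, sign kept]
  = (76/2675)    [8101 ≡ 76 mod 2675]
  = (19/2675)    [2675 ≡ 3 mod 8 ⇒ (2/2675)^2 = +1]
  = -(2675/19)    [QR: both ≡ 3 mod 4, sign flips]
  = -(15/19)    [2675 ≡ 15 mod 19]
  = (19/15)    [QR: both ≡ 3 mod 4, sign flips]
  = (4/15)    [19 ≡ 4 mod 15]
  = (1/15)    [15 ≡ 7 mod 8 ⇒ (2/15)^2 = +1]
  = 1    [(1/15) = 1]

1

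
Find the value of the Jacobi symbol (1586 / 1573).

0

(1586 / 1573)
  = (13 / 1573)    [1586 ≡ 13 mod 1573]
  = (1573 / 13)    [QR: 13 ≡ 1 mod 4, sign kept]
  = (0 / 13)    [1573 ≡ 0 mod 13]
  = 0    [numerator 0, gcd > 1]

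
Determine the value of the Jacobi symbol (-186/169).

Pull out -1: (-186/169) = (-1/169)·(186/169). Since 169 ≡ 1 (mod 4), (-1/169) = +1. Now have (186/169).
Reduce the numerator: 186 ≡ 17 (mod 169), so (186/169) = (17/169).
17 ≡ 1 (mod 4), so quadratic reciprocity gives (17/169) = (169/17). Reduce: 169 ≡ 16 (mod 17). Now have (16/17).
Factor out 2: 16 = 2^4. Since 17 ≡ 1 (mod 8), (2/17) = +1, and (2/17)^4 = +1. Now have (1/17).
(1/17) = 1. Collecting the sign factors: 1.

1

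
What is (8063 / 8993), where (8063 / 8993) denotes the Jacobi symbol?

(8063 / 8993)
  = (8993 / 8063)    [QR: 8993 ≡ 1 mod 4, sign kept]
  = (930 / 8063)    [8993 ≡ 930 mod 8063]
  = (465 / 8063)    [8063 ≡ 7 mod 8 ⇒ (2 / 8063) = +1]
  = (8063 / 465)    [QR: 465 ≡ 1 mod 4, sign kept]
  = (158 / 465)    [8063 ≡ 158 mod 465]
  = (79 / 465)    [465 ≡ 1 mod 8 ⇒ (2 / 465) = +1]
  = (465 / 79)    [QR: 465 ≡ 1 mod 4, sign kept]
  = (70 / 79)    [465 ≡ 70 mod 79]
  = (35 / 79)    [79 ≡ 7 mod 8 ⇒ (2 / 79) = +1]
  = -(79 / 35)    [QR: both ≡ 3 mod 4, sign flips]
  = -(9 / 35)    [79 ≡ 9 mod 35]
  = -(35 / 9)    [QR: 9 ≡ 1 mod 4, sign kept]
  = -(8 / 9)    [35 ≡ 8 mod 9]
  = -(1 / 9)    [9 ≡ 1 mod 8 ⇒ (2 / 9)^3 = +1]
  = -1    [(1 / 9) = 1]

-1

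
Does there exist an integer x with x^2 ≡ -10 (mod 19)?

yes

(-10/19)
  = (9/19)    [-10 ≡ 9 mod 19]
  = (19/9)    [QR: 9 ≡ 1 mod 4, sign kept]
  = (1/9)    [19 ≡ 1 mod 9]
  = 1    [(1/9) = 1]
The Legendre symbol is 1, so x^2 ≡ -10 (mod 19) has solution.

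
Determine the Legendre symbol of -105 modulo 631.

-1

(-105 / 631)
  = (526 / 631)    [-105 ≡ 526 mod 631]
  = (263 / 631)    [631 ≡ 7 mod 8 ⇒ (2 / 631) = +1]
  = -(631 / 263)    [QR: both ≡ 3 mod 4, sign flips]
  = -(105 / 263)    [631 ≡ 105 mod 263]
  = -(263 / 105)    [QR: 105 ≡ 1 mod 4, sign kept]
  = -(53 / 105)    [263 ≡ 53 mod 105]
  = -(105 / 53)    [QR: 53 ≡ 1 mod 4, sign kept]
  = -(52 / 53)    [105 ≡ 52 mod 53]
  = -(13 / 53)    [53 ≡ 5 mod 8 ⇒ (2 / 53)^2 = +1]
  = -(53 / 13)    [QR: 13 ≡ 1 mod 4, sign kept]
  = -(1 / 13)    [53 ≡ 1 mod 13]
  = -1    [(1 / 13) = 1]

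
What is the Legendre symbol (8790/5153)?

1

Reduce the numerator: 8790 ≡ 3637 (mod 5153), so (8790/5153) = (3637/5153).
3637 ≡ 1 (mod 4), so quadratic reciprocity gives (3637/5153) = (5153/3637). Reduce: 5153 ≡ 1516 (mod 3637). Now have (1516/3637).
Factor out 2: 1516 = 2^2·379. Since 3637 ≡ 5 (mod 8), (2/3637) = -1, and (2/3637)^2 = +1. Now have (379/3637).
3637 ≡ 1 (mod 4), so quadratic reciprocity gives (379/3637) = (3637/379). Reduce: 3637 ≡ 226 (mod 379). Now have (226/379).
Factor out 2: 226 = 2·113. Since 379 ≡ 3 (mod 8), (2/379) = -1. Now have -(113/379).
113 ≡ 1 (mod 4), so quadratic reciprocity gives (113/379) = (379/113). Reduce: 379 ≡ 40 (mod 113). Now have -(40/113).
Factor out 2: 40 = 2^3·5. Since 113 ≡ 1 (mod 8), (2/113) = +1, and (2/113)^3 = +1. Now have -(5/113).
5 ≡ 1 (mod 4), so quadratic reciprocity gives (5/113) = (113/5). Reduce: 113 ≡ 3 (mod 5). Now have -(3/5).
5 ≡ 1 (mod 4), so quadratic reciprocity gives (3/5) = (5/3). Reduce: 5 ≡ 2 (mod 3). Now have -(2/3).
Factor out 2: 2 = 2. Since 3 ≡ 3 (mod 8), (2/3) = -1. Now have (1/3).
(1/3) = 1. Collecting the sign factors: 1.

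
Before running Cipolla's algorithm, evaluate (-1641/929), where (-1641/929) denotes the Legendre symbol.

1

Reduce the numerator: -1641 ≡ 217 (mod 929), so (-1641/929) = (217/929).
217 ≡ 1 (mod 4), so quadratic reciprocity gives (217/929) = (929/217). Reduce: 929 ≡ 61 (mod 217). Now have (61/217).
61 ≡ 1 (mod 4), so quadratic reciprocity gives (61/217) = (217/61). Reduce: 217 ≡ 34 (mod 61). Now have (34/61).
Factor out 2: 34 = 2·17. Since 61 ≡ 5 (mod 8), (2/61) = -1. Now have -(17/61).
17 ≡ 1 (mod 4), so quadratic reciprocity gives (17/61) = (61/17). Reduce: 61 ≡ 10 (mod 17). Now have -(10/17).
Factor out 2: 10 = 2·5. Since 17 ≡ 1 (mod 8), (2/17) = +1. Now have -(5/17).
5 ≡ 1 (mod 4), so quadratic reciprocity gives (5/17) = (17/5). Reduce: 17 ≡ 2 (mod 5). Now have -(2/5).
Factor out 2: 2 = 2. Since 5 ≡ 5 (mod 8), (2/5) = -1. Now have (1/5).
(1/5) = 1. Collecting the sign factors: 1.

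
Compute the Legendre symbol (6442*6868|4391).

By multiplicativity, (6442·6868|4391) = (6442|4391)·(6868|4391).
First factor (6442|4391):
(6442|4391)
  = (2051|4391)    [6442 ≡ 2051 mod 4391]
  = -(4391|2051)    [QR: both ≡ 3 mod 4, sign flips]
  = -(289|2051)    [4391 ≡ 289 mod 2051]
  = -(2051|289)    [QR: 289 ≡ 1 mod 4, sign kept]
  = -(28|289)    [2051 ≡ 28 mod 289]
  = -(7|289)    [289 ≡ 1 mod 8 ⇒ (2|289)^2 = +1]
  = -(289|7)    [QR: 289 ≡ 1 mod 4, sign kept]
  = -(2|7)    [289 ≡ 2 mod 7]
  = -(1|7)    [7 ≡ 7 mod 8 ⇒ (2|7) = +1]
  = -1    [(1|7) = 1]
Second factor (6868|4391):
(6868|4391)
  = (2477|4391)    [6868 ≡ 2477 mod 4391]
  = (4391|2477)    [QR: 2477 ≡ 1 mod 4, sign kept]
  = (1914|2477)    [4391 ≡ 1914 mod 2477]
  = -(957|2477)    [2477 ≡ 5 mod 8 ⇒ (2|2477) = -1]
  = -(2477|957)    [QR: 957 ≡ 1 mod 4, sign kept]
  = -(563|957)    [2477 ≡ 563 mod 957]
  = -(957|563)    [QR: 957 ≡ 1 mod 4, sign kept]
  = -(394|563)    [957 ≡ 394 mod 563]
  = (197|563)    [563 ≡ 3 mod 8 ⇒ (2|563) = -1]
  = (563|197)    [QR: 197 ≡ 1 mod 4, sign kept]
  = (169|197)    [563 ≡ 169 mod 197]
  = (197|169)    [QR: 169 ≡ 1 mod 4, sign kept]
  = (28|169)    [197 ≡ 28 mod 169]
  = (7|169)    [169 ≡ 1 mod 8 ⇒ (2|169)^2 = +1]
  = (169|7)    [QR: 169 ≡ 1 mod 4, sign kept]
  = (1|7)    [169 ≡ 1 mod 7]
  = 1    [(1|7) = 1]
Product: (-1)·(1) = -1.

-1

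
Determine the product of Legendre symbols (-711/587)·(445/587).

1

By multiplicativity, (-711·445/587) = (-711/587)·(445/587).
First factor (-711/587):
Reduce the numerator: -711 ≡ 463 (mod 587), so (-711/587) = (463/587).
Both 463 ≡ 3 and 587 ≡ 3 (mod 4), so reciprocity gives (463/587) = -(587/463). Reduce: 587 ≡ 124 (mod 463). Now have -(124/463).
Factor out 2: 124 = 2^2·31. Since 463 ≡ 7 (mod 8), (2/463) = +1, and (2/463)^2 = +1. Now have -(31/463).
Both 31 ≡ 3 and 463 ≡ 3 (mod 4), so reciprocity gives (31/463) = -(463/31). Reduce: 463 ≡ 29 (mod 31). Now have (29/31).
29 ≡ 1 (mod 4), so quadratic reciprocity gives (29/31) = (31/29). Reduce: 31 ≡ 2 (mod 29). Now have (2/29).
Factor out 2: 2 = 2. Since 29 ≡ 5 (mod 8), (2/29) = -1. Now have -(1/29).
(1/29) = 1. Collecting the sign factors: -1.
Second factor (445/587):
445 ≡ 1 (mod 4), so quadratic reciprocity gives (445/587) = (587/445). Reduce: 587 ≡ 142 (mod 445). Now have (142/445).
Factor out 2: 142 = 2·71. Since 445 ≡ 5 (mod 8), (2/445) = -1. Now have -(71/445).
445 ≡ 1 (mod 4), so quadratic reciprocity gives (71/445) = (445/71). Reduce: 445 ≡ 19 (mod 71). Now have -(19/71).
Both 19 ≡ 3 and 71 ≡ 3 (mod 4), so reciprocity gives (19/71) = -(71/19). Reduce: 71 ≡ 14 (mod 19). Now have (14/19).
Factor out 2: 14 = 2·7. Since 19 ≡ 3 (mod 8), (2/19) = -1. Now have -(7/19).
Both 7 ≡ 3 and 19 ≡ 3 (mod 4), so reciprocity gives (7/19) = -(19/7). Reduce: 19 ≡ 5 (mod 7). Now have (5/7).
5 ≡ 1 (mod 4), so quadratic reciprocity gives (5/7) = (7/5). Reduce: 7 ≡ 2 (mod 5). Now have (2/5).
Factor out 2: 2 = 2. Since 5 ≡ 5 (mod 8), (2/5) = -1. Now have -(1/5).
(1/5) = 1. Collecting the sign factors: -1.
Product: (-1)·(-1) = 1.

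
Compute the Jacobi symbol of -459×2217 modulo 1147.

1

By multiplicativity, (-459·2217/1147) = (-459/1147)·(2217/1147).
First factor (-459/1147):
Pull out -1: (-459/1147) = (-1/1147)·(459/1147). Since 1147 ≡ 3 (mod 4), (-1/1147) = -1. Now have -(459/1147).
Both 459 ≡ 3 and 1147 ≡ 3 (mod 4), so reciprocity gives (459/1147) = -(1147/459). Reduce: 1147 ≡ 229 (mod 459). Now have (229/459).
229 ≡ 1 (mod 4), so quadratic reciprocity gives (229/459) = (459/229). Reduce: 459 ≡ 1 (mod 229). Now have (1/229).
(1/229) = 1. Collecting the sign factors: 1.
Second factor (2217/1147):
Reduce the numerator: 2217 ≡ 1070 (mod 1147), so (2217/1147) = (1070/1147).
Factor out 2: 1070 = 2·535. Since 1147 ≡ 3 (mod 8), (2/1147) = -1. Now have -(535/1147).
Both 535 ≡ 3 and 1147 ≡ 3 (mod 4), so reciprocity gives (535/1147) = -(1147/535). Reduce: 1147 ≡ 77 (mod 535). Now have (77/535).
77 ≡ 1 (mod 4), so quadratic reciprocity gives (77/535) = (535/77). Reduce: 535 ≡ 73 (mod 77). Now have (73/77).
73 ≡ 1 (mod 4), so quadratic reciprocity gives (73/77) = (77/73). Reduce: 77 ≡ 4 (mod 73). Now have (4/73).
Factor out 2: 4 = 2^2. Since 73 ≡ 1 (mod 8), (2/73) = +1, and (2/73)^2 = +1. Now have (1/73).
(1/73) = 1. Collecting the sign factors: 1.
Product: (1)·(1) = 1.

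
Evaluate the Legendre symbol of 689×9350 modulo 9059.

By multiplicativity, (689·9350 / 9059) = (689 / 9059)·(9350 / 9059).
First factor (689 / 9059):
689 ≡ 1 (mod 4), so quadratic reciprocity gives (689 / 9059) = (9059 / 689). Reduce: 9059 ≡ 102 (mod 689). Now have (102 / 689).
Factor out 2: 102 = 2·51. Since 689 ≡ 1 (mod 8), (2 / 689) = +1. Now have (51 / 689).
689 ≡ 1 (mod 4), so quadratic reciprocity gives (51 / 689) = (689 / 51). Reduce: 689 ≡ 26 (mod 51). Now have (26 / 51).
Factor out 2: 26 = 2·13. Since 51 ≡ 3 (mod 8), (2 / 51) = -1. Now have -(13 / 51).
13 ≡ 1 (mod 4), so quadratic reciprocity gives (13 / 51) = (51 / 13). Reduce: 51 ≡ 12 (mod 13). Now have -(12 / 13).
Factor out 2: 12 = 2^2·3. Since 13 ≡ 5 (mod 8), (2 / 13) = -1, and (2 / 13)^2 = +1. Now have -(3 / 13).
13 ≡ 1 (mod 4), so quadratic reciprocity gives (3 / 13) = (13 / 3). Reduce: 13 ≡ 1 (mod 3). Now have -(1 / 3).
(1 / 3) = 1. Collecting the sign factors: -1.
Second factor (9350 / 9059):
Reduce the numerator: 9350 ≡ 291 (mod 9059), so (9350 / 9059) = (291 / 9059).
Both 291 ≡ 3 and 9059 ≡ 3 (mod 4), so reciprocity gives (291 / 9059) = -(9059 / 291). Reduce: 9059 ≡ 38 (mod 291). Now have -(38 / 291).
Factor out 2: 38 = 2·19. Since 291 ≡ 3 (mod 8), (2 / 291) = -1. Now have (19 / 291).
Both 19 ≡ 3 and 291 ≡ 3 (mod 4), so reciprocity gives (19 / 291) = -(291 / 19). Reduce: 291 ≡ 6 (mod 19). Now have -(6 / 19).
Factor out 2: 6 = 2·3. Since 19 ≡ 3 (mod 8), (2 / 19) = -1. Now have (3 / 19).
Both 3 ≡ 3 and 19 ≡ 3 (mod 4), so reciprocity gives (3 / 19) = -(19 / 3). Reduce: 19 ≡ 1 (mod 3). Now have -(1 / 3).
(1 / 3) = 1. Collecting the sign factors: -1.
Product: (-1)·(-1) = 1.

1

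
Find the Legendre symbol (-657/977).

-1

Pull out -1: (-657/977) = (-1/977)·(657/977). Since 977 ≡ 1 (mod 4), (-1/977) = +1. Now have (657/977).
657 ≡ 1 (mod 4), so quadratic reciprocity gives (657/977) = (977/657). Reduce: 977 ≡ 320 (mod 657). Now have (320/657).
Factor out 2: 320 = 2^6·5. Since 657 ≡ 1 (mod 8), (2/657) = +1, and (2/657)^6 = +1. Now have (5/657).
5 ≡ 1 (mod 4), so quadratic reciprocity gives (5/657) = (657/5). Reduce: 657 ≡ 2 (mod 5). Now have (2/5).
Factor out 2: 2 = 2. Since 5 ≡ 5 (mod 8), (2/5) = -1. Now have -(1/5).
(1/5) = 1. Collecting the sign factors: -1.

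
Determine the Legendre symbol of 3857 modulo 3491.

-1

(3857|3491)
  = (366|3491)    [3857 ≡ 366 mod 3491]
  = -(183|3491)    [3491 ≡ 3 mod 8 ⇒ (2|3491) = -1]
  = (3491|183)    [QR: both ≡ 3 mod 4, sign flips]
  = (14|183)    [3491 ≡ 14 mod 183]
  = (7|183)    [183 ≡ 7 mod 8 ⇒ (2|183) = +1]
  = -(183|7)    [QR: both ≡ 3 mod 4, sign flips]
  = -(1|7)    [183 ≡ 1 mod 7]
  = -1    [(1|7) = 1]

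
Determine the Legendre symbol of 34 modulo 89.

1

(34|89)
  = (17|89)    [89 ≡ 1 mod 8 ⇒ (2|89) = +1]
  = (89|17)    [QR: 17 ≡ 1 mod 4, sign kept]
  = (4|17)    [89 ≡ 4 mod 17]
  = (1|17)    [17 ≡ 1 mod 8 ⇒ (2|17)^2 = +1]
  = 1    [(1|17) = 1]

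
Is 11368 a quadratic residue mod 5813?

no

(11368/5813)
  = (5555/5813)    [11368 ≡ 5555 mod 5813]
  = (5813/5555)    [QR: 5813 ≡ 1 mod 4, sign kept]
  = (258/5555)    [5813 ≡ 258 mod 5555]
  = -(129/5555)    [5555 ≡ 3 mod 8 ⇒ (2/5555) = -1]
  = -(5555/129)    [QR: 129 ≡ 1 mod 4, sign kept]
  = -(8/129)    [5555 ≡ 8 mod 129]
  = -(1/129)    [129 ≡ 1 mod 8 ⇒ (2/129)^3 = +1]
  = -1    [(1/129) = 1]
(11368/5813) = -1, and 5813 is prime, so 11368 is not a quadratic residue mod 5813.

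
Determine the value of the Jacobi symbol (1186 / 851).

-1

(1186 / 851)
  = (335 / 851)    [1186 ≡ 335 mod 851]
  = -(851 / 335)    [QR: both ≡ 3 mod 4, sign flips]
  = -(181 / 335)    [851 ≡ 181 mod 335]
  = -(335 / 181)    [QR: 181 ≡ 1 mod 4, sign kept]
  = -(154 / 181)    [335 ≡ 154 mod 181]
  = (77 / 181)    [181 ≡ 5 mod 8 ⇒ (2 / 181) = -1]
  = (181 / 77)    [QR: 77 ≡ 1 mod 4, sign kept]
  = (27 / 77)    [181 ≡ 27 mod 77]
  = (77 / 27)    [QR: 77 ≡ 1 mod 4, sign kept]
  = (23 / 27)    [77 ≡ 23 mod 27]
  = -(27 / 23)    [QR: both ≡ 3 mod 4, sign flips]
  = -(4 / 23)    [27 ≡ 4 mod 23]
  = -(1 / 23)    [23 ≡ 7 mod 8 ⇒ (2 / 23)^2 = +1]
  = -1    [(1 / 23) = 1]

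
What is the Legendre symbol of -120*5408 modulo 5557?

-1

By multiplicativity, (-120·5408 / 5557) = (-120 / 5557)·(5408 / 5557).
First factor (-120 / 5557):
Reduce the numerator: -120 ≡ 5437 (mod 5557), so (-120 / 5557) = (5437 / 5557).
5437 ≡ 1 (mod 4), so quadratic reciprocity gives (5437 / 5557) = (5557 / 5437). Reduce: 5557 ≡ 120 (mod 5437). Now have (120 / 5437).
Factor out 2: 120 = 2^3·15. Since 5437 ≡ 5 (mod 8), (2 / 5437) = -1, and (2 / 5437)^3 = -1. Now have -(15 / 5437).
5437 ≡ 1 (mod 4), so quadratic reciprocity gives (15 / 5437) = (5437 / 15). Reduce: 5437 ≡ 7 (mod 15). Now have -(7 / 15).
Both 7 ≡ 3 and 15 ≡ 3 (mod 4), so reciprocity gives (7 / 15) = -(15 / 7). Reduce: 15 ≡ 1 (mod 7). Now have (1 / 7).
(1 / 7) = 1. Collecting the sign factors: 1.
Second factor (5408 / 5557):
Factor out 2: 5408 = 2^5·169. Since 5557 ≡ 5 (mod 8), (2 / 5557) = -1, and (2 / 5557)^5 = -1. Now have -(169 / 5557).
169 ≡ 1 (mod 4), so quadratic reciprocity gives (169 / 5557) = (5557 / 169). Reduce: 5557 ≡ 149 (mod 169). Now have -(149 / 169).
149 ≡ 1 (mod 4), so quadratic reciprocity gives (149 / 169) = (169 / 149). Reduce: 169 ≡ 20 (mod 149). Now have -(20 / 149).
Factor out 2: 20 = 2^2·5. Since 149 ≡ 5 (mod 8), (2 / 149) = -1, and (2 / 149)^2 = +1. Now have -(5 / 149).
5 ≡ 1 (mod 4), so quadratic reciprocity gives (5 / 149) = (149 / 5). Reduce: 149 ≡ 4 (mod 5). Now have -(4 / 5).
Factor out 2: 4 = 2^2. Since 5 ≡ 5 (mod 8), (2 / 5) = -1, and (2 / 5)^2 = +1. Now have -(1 / 5).
(1 / 5) = 1. Collecting the sign factors: -1.
Product: (1)·(-1) = -1.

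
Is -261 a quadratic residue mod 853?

no

(-261/853)
  = (261/853)    [853 ≡ 1 mod 4 ⇒ (-1/853) = +1]
  = (853/261)    [QR: 261 ≡ 1 mod 4, sign kept]
  = (70/261)    [853 ≡ 70 mod 261]
  = -(35/261)    [261 ≡ 5 mod 8 ⇒ (2/261) = -1]
  = -(261/35)    [QR: 261 ≡ 1 mod 4, sign kept]
  = -(16/35)    [261 ≡ 16 mod 35]
  = -(1/35)    [35 ≡ 3 mod 8 ⇒ (2/35)^4 = +1]
  = -1    [(1/35) = 1]
The Legendre symbol is -1, so x^2 ≡ -261 (mod 853) has no solution.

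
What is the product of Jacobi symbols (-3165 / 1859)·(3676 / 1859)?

By multiplicativity, (-3165·3676 / 1859) = (-3165 / 1859)·(3676 / 1859).
First factor (-3165 / 1859):
(-3165 / 1859)
  = -(3165 / 1859)    [1859 ≡ 3 mod 4 ⇒ (-1 / 1859) = -1]
  = -(1306 / 1859)    [3165 ≡ 1306 mod 1859]
  = (653 / 1859)    [1859 ≡ 3 mod 8 ⇒ (2 / 1859) = -1]
  = (1859 / 653)    [QR: 653 ≡ 1 mod 4, sign kept]
  = (553 / 653)    [1859 ≡ 553 mod 653]
  = (653 / 553)    [QR: 553 ≡ 1 mod 4, sign kept]
  = (100 / 553)    [653 ≡ 100 mod 553]
  = (25 / 553)    [553 ≡ 1 mod 8 ⇒ (2 / 553)^2 = +1]
  = (553 / 25)    [QR: 25 ≡ 1 mod 4, sign kept]
  = (3 / 25)    [553 ≡ 3 mod 25]
  = (25 / 3)    [QR: 25 ≡ 1 mod 4, sign kept]
  = (1 / 3)    [25 ≡ 1 mod 3]
  = 1    [(1 / 3) = 1]
Second factor (3676 / 1859):
(3676 / 1859)
  = (1817 / 1859)    [3676 ≡ 1817 mod 1859]
  = (1859 / 1817)    [QR: 1817 ≡ 1 mod 4, sign kept]
  = (42 / 1817)    [1859 ≡ 42 mod 1817]
  = (21 / 1817)    [1817 ≡ 1 mod 8 ⇒ (2 / 1817) = +1]
  = (1817 / 21)    [QR: 21 ≡ 1 mod 4, sign kept]
  = (11 / 21)    [1817 ≡ 11 mod 21]
  = (21 / 11)    [QR: 21 ≡ 1 mod 4, sign kept]
  = (10 / 11)    [21 ≡ 10 mod 11]
  = -(5 / 11)    [11 ≡ 3 mod 8 ⇒ (2 / 11) = -1]
  = -(11 / 5)    [QR: 5 ≡ 1 mod 4, sign kept]
  = -(1 / 5)    [11 ≡ 1 mod 5]
  = -1    [(1 / 5) = 1]
Product: (1)·(-1) = -1.

-1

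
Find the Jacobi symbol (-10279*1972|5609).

By multiplicativity, (-10279·1972|5609) = (-10279|5609)·(1972|5609).
First factor (-10279|5609):
(-10279|5609)
  = (10279|5609)    [5609 ≡ 1 mod 4 ⇒ (-1|5609) = +1]
  = (4670|5609)    [10279 ≡ 4670 mod 5609]
  = (2335|5609)    [5609 ≡ 1 mod 8 ⇒ (2|5609) = +1]
  = (5609|2335)    [QR: 5609 ≡ 1 mod 4, sign kept]
  = (939|2335)    [5609 ≡ 939 mod 2335]
  = -(2335|939)    [QR: both ≡ 3 mod 4, sign flips]
  = -(457|939)    [2335 ≡ 457 mod 939]
  = -(939|457)    [QR: 457 ≡ 1 mod 4, sign kept]
  = -(25|457)    [939 ≡ 25 mod 457]
  = -(457|25)    [QR: 25 ≡ 1 mod 4, sign kept]
  = -(7|25)    [457 ≡ 7 mod 25]
  = -(25|7)    [QR: 25 ≡ 1 mod 4, sign kept]
  = -(4|7)    [25 ≡ 4 mod 7]
  = -(1|7)    [7 ≡ 7 mod 8 ⇒ (2|7)^2 = +1]
  = -1    [(1|7) = 1]
Second factor (1972|5609):
(1972|5609)
  = (493|5609)    [5609 ≡ 1 mod 8 ⇒ (2|5609)^2 = +1]
  = (5609|493)    [QR: 493 ≡ 1 mod 4, sign kept]
  = (186|493)    [5609 ≡ 186 mod 493]
  = -(93|493)    [493 ≡ 5 mod 8 ⇒ (2|493) = -1]
  = -(493|93)    [QR: 93 ≡ 1 mod 4, sign kept]
  = -(28|93)    [493 ≡ 28 mod 93]
  = -(7|93)    [93 ≡ 5 mod 8 ⇒ (2|93)^2 = +1]
  = -(93|7)    [QR: 93 ≡ 1 mod 4, sign kept]
  = -(2|7)    [93 ≡ 2 mod 7]
  = -(1|7)    [7 ≡ 7 mod 8 ⇒ (2|7) = +1]
  = -1    [(1|7) = 1]
Product: (-1)·(-1) = 1.

1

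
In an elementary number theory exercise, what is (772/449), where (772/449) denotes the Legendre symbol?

Reduce the numerator: 772 ≡ 323 (mod 449), so (772/449) = (323/449).
449 ≡ 1 (mod 4), so quadratic reciprocity gives (323/449) = (449/323). Reduce: 449 ≡ 126 (mod 323). Now have (126/323).
Factor out 2: 126 = 2·63. Since 323 ≡ 3 (mod 8), (2/323) = -1. Now have -(63/323).
Both 63 ≡ 3 and 323 ≡ 3 (mod 4), so reciprocity gives (63/323) = -(323/63). Reduce: 323 ≡ 8 (mod 63). Now have (8/63).
Factor out 2: 8 = 2^3. Since 63 ≡ 7 (mod 8), (2/63) = +1, and (2/63)^3 = +1. Now have (1/63).
(1/63) = 1. Collecting the sign factors: 1.

1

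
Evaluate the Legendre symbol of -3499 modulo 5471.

1

(-3499/5471)
  = -(3499/5471)    [5471 ≡ 3 mod 4 ⇒ (-1/5471) = -1]
  = (5471/3499)    [QR: both ≡ 3 mod 4, sign flips]
  = (1972/3499)    [5471 ≡ 1972 mod 3499]
  = (493/3499)    [3499 ≡ 3 mod 8 ⇒ (2/3499)^2 = +1]
  = (3499/493)    [QR: 493 ≡ 1 mod 4, sign kept]
  = (48/493)    [3499 ≡ 48 mod 493]
  = (3/493)    [493 ≡ 5 mod 8 ⇒ (2/493)^4 = +1]
  = (493/3)    [QR: 493 ≡ 1 mod 4, sign kept]
  = (1/3)    [493 ≡ 1 mod 3]
  = 1    [(1/3) = 1]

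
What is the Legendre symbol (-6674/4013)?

-1

(-6674/4013)
  = (6674/4013)    [4013 ≡ 1 mod 4 ⇒ (-1/4013) = +1]
  = (2661/4013)    [6674 ≡ 2661 mod 4013]
  = (4013/2661)    [QR: 2661 ≡ 1 mod 4, sign kept]
  = (1352/2661)    [4013 ≡ 1352 mod 2661]
  = -(169/2661)    [2661 ≡ 5 mod 8 ⇒ (2/2661)^3 = -1]
  = -(2661/169)    [QR: 169 ≡ 1 mod 4, sign kept]
  = -(126/169)    [2661 ≡ 126 mod 169]
  = -(63/169)    [169 ≡ 1 mod 8 ⇒ (2/169) = +1]
  = -(169/63)    [QR: 169 ≡ 1 mod 4, sign kept]
  = -(43/63)    [169 ≡ 43 mod 63]
  = (63/43)    [QR: both ≡ 3 mod 4, sign flips]
  = (20/43)    [63 ≡ 20 mod 43]
  = (5/43)    [43 ≡ 3 mod 8 ⇒ (2/43)^2 = +1]
  = (43/5)    [QR: 5 ≡ 1 mod 4, sign kept]
  = (3/5)    [43 ≡ 3 mod 5]
  = (5/3)    [QR: 5 ≡ 1 mod 4, sign kept]
  = (2/3)    [5 ≡ 2 mod 3]
  = -(1/3)    [3 ≡ 3 mod 8 ⇒ (2/3) = -1]
  = -1    [(1/3) = 1]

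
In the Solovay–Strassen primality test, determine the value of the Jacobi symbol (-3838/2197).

1

(-3838/2197)
  = (556/2197)    [-3838 ≡ 556 mod 2197]
  = (139/2197)    [2197 ≡ 5 mod 8 ⇒ (2/2197)^2 = +1]
  = (2197/139)    [QR: 2197 ≡ 1 mod 4, sign kept]
  = (112/139)    [2197 ≡ 112 mod 139]
  = (7/139)    [139 ≡ 3 mod 8 ⇒ (2/139)^4 = +1]
  = -(139/7)    [QR: both ≡ 3 mod 4, sign flips]
  = -(6/7)    [139 ≡ 6 mod 7]
  = -(3/7)    [7 ≡ 7 mod 8 ⇒ (2/7) = +1]
  = (7/3)    [QR: both ≡ 3 mod 4, sign flips]
  = (1/3)    [7 ≡ 1 mod 3]
  = 1    [(1/3) = 1]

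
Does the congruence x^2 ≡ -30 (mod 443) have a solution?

no

Pull out -1: (-30|443) = (-1|443)·(30|443). Since 443 ≡ 3 (mod 4), (-1|443) = -1. Now have -(30|443).
Factor out 2: 30 = 2·15. Since 443 ≡ 3 (mod 8), (2|443) = -1. Now have (15|443).
Both 15 ≡ 3 and 443 ≡ 3 (mod 4), so reciprocity gives (15|443) = -(443|15). Reduce: 443 ≡ 8 (mod 15). Now have -(8|15).
Factor out 2: 8 = 2^3. Since 15 ≡ 7 (mod 8), (2|15) = +1, and (2|15)^3 = +1. Now have -(1|15).
(1|15) = 1. Collecting the sign factors: -1.
(-30|443) = -1, and 443 is prime, so -30 is not a quadratic residue mod 443.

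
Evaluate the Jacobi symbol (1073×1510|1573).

By multiplicativity, (1073·1510|1573) = (1073|1573)·(1510|1573).
First factor (1073|1573):
1073 ≡ 1 (mod 4), so quadratic reciprocity gives (1073|1573) = (1573|1073). Reduce: 1573 ≡ 500 (mod 1073). Now have (500|1073).
Factor out 2: 500 = 2^2·125. Since 1073 ≡ 1 (mod 8), (2|1073) = +1, and (2|1073)^2 = +1. Now have (125|1073).
125 ≡ 1 (mod 4), so quadratic reciprocity gives (125|1073) = (1073|125). Reduce: 1073 ≡ 73 (mod 125). Now have (73|125).
73 ≡ 1 (mod 4), so quadratic reciprocity gives (73|125) = (125|73). Reduce: 125 ≡ 52 (mod 73). Now have (52|73).
Factor out 2: 52 = 2^2·13. Since 73 ≡ 1 (mod 8), (2|73) = +1, and (2|73)^2 = +1. Now have (13|73).
13 ≡ 1 (mod 4), so quadratic reciprocity gives (13|73) = (73|13). Reduce: 73 ≡ 8 (mod 13). Now have (8|13).
Factor out 2: 8 = 2^3. Since 13 ≡ 5 (mod 8), (2|13) = -1, and (2|13)^3 = -1. Now have -(1|13).
(1|13) = 1. Collecting the sign factors: -1.
Second factor (1510|1573):
Factor out 2: 1510 = 2·755. Since 1573 ≡ 5 (mod 8), (2|1573) = -1. Now have -(755|1573).
1573 ≡ 1 (mod 4), so quadratic reciprocity gives (755|1573) = (1573|755). Reduce: 1573 ≡ 63 (mod 755). Now have -(63|755).
Both 63 ≡ 3 and 755 ≡ 3 (mod 4), so reciprocity gives (63|755) = -(755|63). Reduce: 755 ≡ 62 (mod 63). Now have (62|63).
Factor out 2: 62 = 2·31. Since 63 ≡ 7 (mod 8), (2|63) = +1. Now have (31|63).
Both 31 ≡ 3 and 63 ≡ 3 (mod 4), so reciprocity gives (31|63) = -(63|31). Reduce: 63 ≡ 1 (mod 31). Now have -(1|31).
(1|31) = 1. Collecting the sign factors: -1.
Product: (-1)·(-1) = 1.

1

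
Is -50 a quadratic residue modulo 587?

yes

(-50/587)
  = (537/587)    [-50 ≡ 537 mod 587]
  = (587/537)    [QR: 537 ≡ 1 mod 4, sign kept]
  = (50/537)    [587 ≡ 50 mod 537]
  = (25/537)    [537 ≡ 1 mod 8 ⇒ (2/537) = +1]
  = (537/25)    [QR: 25 ≡ 1 mod 4, sign kept]
  = (12/25)    [537 ≡ 12 mod 25]
  = (3/25)    [25 ≡ 1 mod 8 ⇒ (2/25)^2 = +1]
  = (25/3)    [QR: 25 ≡ 1 mod 4, sign kept]
  = (1/3)    [25 ≡ 1 mod 3]
  = 1    [(1/3) = 1]
(-50/587) = 1, and 587 is prime, so -50 is a quadratic residue mod 587.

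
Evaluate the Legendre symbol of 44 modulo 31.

(44|31)
  = (13|31)    [44 ≡ 13 mod 31]
  = (31|13)    [QR: 13 ≡ 1 mod 4, sign kept]
  = (5|13)    [31 ≡ 5 mod 13]
  = (13|5)    [QR: 5 ≡ 1 mod 4, sign kept]
  = (3|5)    [13 ≡ 3 mod 5]
  = (5|3)    [QR: 5 ≡ 1 mod 4, sign kept]
  = (2|3)    [5 ≡ 2 mod 3]
  = -(1|3)    [3 ≡ 3 mod 8 ⇒ (2|3) = -1]
  = -1    [(1|3) = 1]

-1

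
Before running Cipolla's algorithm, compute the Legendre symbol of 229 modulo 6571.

(229/6571)
  = (6571/229)    [QR: 229 ≡ 1 mod 4, sign kept]
  = (159/229)    [6571 ≡ 159 mod 229]
  = (229/159)    [QR: 229 ≡ 1 mod 4, sign kept]
  = (70/159)    [229 ≡ 70 mod 159]
  = (35/159)    [159 ≡ 7 mod 8 ⇒ (2/159) = +1]
  = -(159/35)    [QR: both ≡ 3 mod 4, sign flips]
  = -(19/35)    [159 ≡ 19 mod 35]
  = (35/19)    [QR: both ≡ 3 mod 4, sign flips]
  = (16/19)    [35 ≡ 16 mod 19]
  = (1/19)    [19 ≡ 3 mod 8 ⇒ (2/19)^4 = +1]
  = 1    [(1/19) = 1]

1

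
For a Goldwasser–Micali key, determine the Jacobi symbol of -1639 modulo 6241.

(-1639/6241)
  = (1639/6241)    [6241 ≡ 1 mod 4 ⇒ (-1/6241) = +1]
  = (6241/1639)    [QR: 6241 ≡ 1 mod 4, sign kept]
  = (1324/1639)    [6241 ≡ 1324 mod 1639]
  = (331/1639)    [1639 ≡ 7 mod 8 ⇒ (2/1639)^2 = +1]
  = -(1639/331)    [QR: both ≡ 3 mod 4, sign flips]
  = -(315/331)    [1639 ≡ 315 mod 331]
  = (331/315)    [QR: both ≡ 3 mod 4, sign flips]
  = (16/315)    [331 ≡ 16 mod 315]
  = (1/315)    [315 ≡ 3 mod 8 ⇒ (2/315)^4 = +1]
  = 1    [(1/315) = 1]

1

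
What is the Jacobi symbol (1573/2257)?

-1

(1573/2257)
  = (2257/1573)    [QR: 1573 ≡ 1 mod 4, sign kept]
  = (684/1573)    [2257 ≡ 684 mod 1573]
  = (171/1573)    [1573 ≡ 5 mod 8 ⇒ (2/1573)^2 = +1]
  = (1573/171)    [QR: 1573 ≡ 1 mod 4, sign kept]
  = (34/171)    [1573 ≡ 34 mod 171]
  = -(17/171)    [171 ≡ 3 mod 8 ⇒ (2/171) = -1]
  = -(171/17)    [QR: 17 ≡ 1 mod 4, sign kept]
  = -(1/17)    [171 ≡ 1 mod 17]
  = -1    [(1/17) = 1]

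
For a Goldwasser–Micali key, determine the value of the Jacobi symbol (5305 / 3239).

-1

Reduce the numerator: 5305 ≡ 2066 (mod 3239), so (5305 / 3239) = (2066 / 3239).
Factor out 2: 2066 = 2·1033. Since 3239 ≡ 7 (mod 8), (2 / 3239) = +1. Now have (1033 / 3239).
1033 ≡ 1 (mod 4), so quadratic reciprocity gives (1033 / 3239) = (3239 / 1033). Reduce: 3239 ≡ 140 (mod 1033). Now have (140 / 1033).
Factor out 2: 140 = 2^2·35. Since 1033 ≡ 1 (mod 8), (2 / 1033) = +1, and (2 / 1033)^2 = +1. Now have (35 / 1033).
1033 ≡ 1 (mod 4), so quadratic reciprocity gives (35 / 1033) = (1033 / 35). Reduce: 1033 ≡ 18 (mod 35). Now have (18 / 35).
Factor out 2: 18 = 2·9. Since 35 ≡ 3 (mod 8), (2 / 35) = -1. Now have -(9 / 35).
9 ≡ 1 (mod 4), so quadratic reciprocity gives (9 / 35) = (35 / 9). Reduce: 35 ≡ 8 (mod 9). Now have -(8 / 9).
Factor out 2: 8 = 2^3. Since 9 ≡ 1 (mod 8), (2 / 9) = +1, and (2 / 9)^3 = +1. Now have -(1 / 9).
(1 / 9) = 1. Collecting the sign factors: -1.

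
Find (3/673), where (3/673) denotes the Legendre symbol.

1

(3/673)
  = (673/3)    [QR: 673 ≡ 1 mod 4, sign kept]
  = (1/3)    [673 ≡ 1 mod 3]
  = 1    [(1/3) = 1]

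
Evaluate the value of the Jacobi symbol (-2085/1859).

1

Reduce the numerator: -2085 ≡ 1633 (mod 1859), so (-2085/1859) = (1633/1859).
1633 ≡ 1 (mod 4), so quadratic reciprocity gives (1633/1859) = (1859/1633). Reduce: 1859 ≡ 226 (mod 1633). Now have (226/1633).
Factor out 2: 226 = 2·113. Since 1633 ≡ 1 (mod 8), (2/1633) = +1. Now have (113/1633).
113 ≡ 1 (mod 4), so quadratic reciprocity gives (113/1633) = (1633/113). Reduce: 1633 ≡ 51 (mod 113). Now have (51/113).
113 ≡ 1 (mod 4), so quadratic reciprocity gives (51/113) = (113/51). Reduce: 113 ≡ 11 (mod 51). Now have (11/51).
Both 11 ≡ 3 and 51 ≡ 3 (mod 4), so reciprocity gives (11/51) = -(51/11). Reduce: 51 ≡ 7 (mod 11). Now have -(7/11).
Both 7 ≡ 3 and 11 ≡ 3 (mod 4), so reciprocity gives (7/11) = -(11/7). Reduce: 11 ≡ 4 (mod 7). Now have (4/7).
Factor out 2: 4 = 2^2. Since 7 ≡ 7 (mod 8), (2/7) = +1, and (2/7)^2 = +1. Now have (1/7).
(1/7) = 1. Collecting the sign factors: 1.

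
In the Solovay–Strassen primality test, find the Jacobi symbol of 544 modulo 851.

(544/851)
  = -(17/851)    [851 ≡ 3 mod 8 ⇒ (2/851)^5 = -1]
  = -(851/17)    [QR: 17 ≡ 1 mod 4, sign kept]
  = -(1/17)    [851 ≡ 1 mod 17]
  = -1    [(1/17) = 1]

-1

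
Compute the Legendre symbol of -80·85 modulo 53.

By multiplicativity, (-80·85 / 53) = (-80 / 53)·(85 / 53).
First factor (-80 / 53):
Reduce the numerator: -80 ≡ 26 (mod 53), so (-80 / 53) = (26 / 53).
Factor out 2: 26 = 2·13. Since 53 ≡ 5 (mod 8), (2 / 53) = -1. Now have -(13 / 53).
13 ≡ 1 (mod 4), so quadratic reciprocity gives (13 / 53) = (53 / 13). Reduce: 53 ≡ 1 (mod 13). Now have -(1 / 13).
(1 / 13) = 1. Collecting the sign factors: -1.
Second factor (85 / 53):
Reduce the numerator: 85 ≡ 32 (mod 53), so (85 / 53) = (32 / 53).
Factor out 2: 32 = 2^5. Since 53 ≡ 5 (mod 8), (2 / 53) = -1, and (2 / 53)^5 = -1. Now have -(1 / 53).
(1 / 53) = 1. Collecting the sign factors: -1.
Product: (-1)·(-1) = 1.

1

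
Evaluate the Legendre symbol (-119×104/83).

-1

By multiplicativity, (-119·104/83) = (-119/83)·(104/83).
First factor (-119/83):
(-119/83)
  = -(119/83)    [83 ≡ 3 mod 4 ⇒ (-1/83) = -1]
  = -(36/83)    [119 ≡ 36 mod 83]
  = -(9/83)    [83 ≡ 3 mod 8 ⇒ (2/83)^2 = +1]
  = -(83/9)    [QR: 9 ≡ 1 mod 4, sign kept]
  = -(2/9)    [83 ≡ 2 mod 9]
  = -(1/9)    [9 ≡ 1 mod 8 ⇒ (2/9) = +1]
  = -1    [(1/9) = 1]
Second factor (104/83):
(104/83)
  = (21/83)    [104 ≡ 21 mod 83]
  = (83/21)    [QR: 21 ≡ 1 mod 4, sign kept]
  = (20/21)    [83 ≡ 20 mod 21]
  = (5/21)    [21 ≡ 5 mod 8 ⇒ (2/21)^2 = +1]
  = (21/5)    [QR: 5 ≡ 1 mod 4, sign kept]
  = (1/5)    [21 ≡ 1 mod 5]
  = 1    [(1/5) = 1]
Product: (-1)·(1) = -1.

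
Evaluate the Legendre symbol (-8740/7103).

(-8740/7103)
  = -(8740/7103)    [7103 ≡ 3 mod 4 ⇒ (-1/7103) = -1]
  = -(1637/7103)    [8740 ≡ 1637 mod 7103]
  = -(7103/1637)    [QR: 1637 ≡ 1 mod 4, sign kept]
  = -(555/1637)    [7103 ≡ 555 mod 1637]
  = -(1637/555)    [QR: 1637 ≡ 1 mod 4, sign kept]
  = -(527/555)    [1637 ≡ 527 mod 555]
  = (555/527)    [QR: both ≡ 3 mod 4, sign flips]
  = (28/527)    [555 ≡ 28 mod 527]
  = (7/527)    [527 ≡ 7 mod 8 ⇒ (2/527)^2 = +1]
  = -(527/7)    [QR: both ≡ 3 mod 4, sign flips]
  = -(2/7)    [527 ≡ 2 mod 7]
  = -(1/7)    [7 ≡ 7 mod 8 ⇒ (2/7) = +1]
  = -1    [(1/7) = 1]

-1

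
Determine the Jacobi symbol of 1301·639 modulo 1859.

By multiplicativity, (1301·639 / 1859) = (1301 / 1859)·(639 / 1859).
First factor (1301 / 1859):
(1301 / 1859)
  = (1859 / 1301)    [QR: 1301 ≡ 1 mod 4, sign kept]
  = (558 / 1301)    [1859 ≡ 558 mod 1301]
  = -(279 / 1301)    [1301 ≡ 5 mod 8 ⇒ (2 / 1301) = -1]
  = -(1301 / 279)    [QR: 1301 ≡ 1 mod 4, sign kept]
  = -(185 / 279)    [1301 ≡ 185 mod 279]
  = -(279 / 185)    [QR: 185 ≡ 1 mod 4, sign kept]
  = -(94 / 185)    [279 ≡ 94 mod 185]
  = -(47 / 185)    [185 ≡ 1 mod 8 ⇒ (2 / 185) = +1]
  = -(185 / 47)    [QR: 185 ≡ 1 mod 4, sign kept]
  = -(44 / 47)    [185 ≡ 44 mod 47]
  = -(11 / 47)    [47 ≡ 7 mod 8 ⇒ (2 / 47)^2 = +1]
  = (47 / 11)    [QR: both ≡ 3 mod 4, sign flips]
  = (3 / 11)    [47 ≡ 3 mod 11]
  = -(11 / 3)    [QR: both ≡ 3 mod 4, sign flips]
  = -(2 / 3)    [11 ≡ 2 mod 3]
  = (1 / 3)    [3 ≡ 3 mod 8 ⇒ (2 / 3) = -1]
  = 1    [(1 / 3) = 1]
Second factor (639 / 1859):
(639 / 1859)
  = -(1859 / 639)    [QR: both ≡ 3 mod 4, sign flips]
  = -(581 / 639)    [1859 ≡ 581 mod 639]
  = -(639 / 581)    [QR: 581 ≡ 1 mod 4, sign kept]
  = -(58 / 581)    [639 ≡ 58 mod 581]
  = (29 / 581)    [581 ≡ 5 mod 8 ⇒ (2 / 581) = -1]
  = (581 / 29)    [QR: 29 ≡ 1 mod 4, sign kept]
  = (1 / 29)    [581 ≡ 1 mod 29]
  = 1    [(1 / 29) = 1]
Product: (1)·(1) = 1.

1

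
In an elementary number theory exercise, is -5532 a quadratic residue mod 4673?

yes

Reduce the numerator: -5532 ≡ 3814 (mod 4673), so (-5532/4673) = (3814/4673).
Factor out 2: 3814 = 2·1907. Since 4673 ≡ 1 (mod 8), (2/4673) = +1. Now have (1907/4673).
4673 ≡ 1 (mod 4), so quadratic reciprocity gives (1907/4673) = (4673/1907). Reduce: 4673 ≡ 859 (mod 1907). Now have (859/1907).
Both 859 ≡ 3 and 1907 ≡ 3 (mod 4), so reciprocity gives (859/1907) = -(1907/859). Reduce: 1907 ≡ 189 (mod 859). Now have -(189/859).
189 ≡ 1 (mod 4), so quadratic reciprocity gives (189/859) = (859/189). Reduce: 859 ≡ 103 (mod 189). Now have -(103/189).
189 ≡ 1 (mod 4), so quadratic reciprocity gives (103/189) = (189/103). Reduce: 189 ≡ 86 (mod 103). Now have -(86/103).
Factor out 2: 86 = 2·43. Since 103 ≡ 7 (mod 8), (2/103) = +1. Now have -(43/103).
Both 43 ≡ 3 and 103 ≡ 3 (mod 4), so reciprocity gives (43/103) = -(103/43). Reduce: 103 ≡ 17 (mod 43). Now have (17/43).
17 ≡ 1 (mod 4), so quadratic reciprocity gives (17/43) = (43/17). Reduce: 43 ≡ 9 (mod 17). Now have (9/17).
9 ≡ 1 (mod 4), so quadratic reciprocity gives (9/17) = (17/9). Reduce: 17 ≡ 8 (mod 9). Now have (8/9).
Factor out 2: 8 = 2^3. Since 9 ≡ 1 (mod 8), (2/9) = +1, and (2/9)^3 = +1. Now have (1/9).
(1/9) = 1. Collecting the sign factors: 1.
The Legendre symbol is 1, so x^2 ≡ -5532 (mod 4673) has solution.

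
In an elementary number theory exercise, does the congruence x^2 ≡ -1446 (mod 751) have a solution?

no

(-1446/751)
  = (56/751)    [-1446 ≡ 56 mod 751]
  = (7/751)    [751 ≡ 7 mod 8 ⇒ (2/751)^3 = +1]
  = -(751/7)    [QR: both ≡ 3 mod 4, sign flips]
  = -(2/7)    [751 ≡ 2 mod 7]
  = -(1/7)    [7 ≡ 7 mod 8 ⇒ (2/7) = +1]
  = -1    [(1/7) = 1]
(-1446/751) = -1, and 751 is prime, so -1446 is not a quadratic residue mod 751.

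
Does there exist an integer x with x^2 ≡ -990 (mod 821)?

yes

(-990|821)
  = (652|821)    [-990 ≡ 652 mod 821]
  = (163|821)    [821 ≡ 5 mod 8 ⇒ (2|821)^2 = +1]
  = (821|163)    [QR: 821 ≡ 1 mod 4, sign kept]
  = (6|163)    [821 ≡ 6 mod 163]
  = -(3|163)    [163 ≡ 3 mod 8 ⇒ (2|163) = -1]
  = (163|3)    [QR: both ≡ 3 mod 4, sign flips]
  = (1|3)    [163 ≡ 1 mod 3]
  = 1    [(1|3) = 1]
The Legendre symbol is 1, so x^2 ≡ -990 (mod 821) has solution.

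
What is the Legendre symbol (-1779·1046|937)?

1

By multiplicativity, (-1779·1046|937) = (-1779|937)·(1046|937).
First factor (-1779|937):
(-1779|937)
  = (95|937)    [-1779 ≡ 95 mod 937]
  = (937|95)    [QR: 937 ≡ 1 mod 4, sign kept]
  = (82|95)    [937 ≡ 82 mod 95]
  = (41|95)    [95 ≡ 7 mod 8 ⇒ (2|95) = +1]
  = (95|41)    [QR: 41 ≡ 1 mod 4, sign kept]
  = (13|41)    [95 ≡ 13 mod 41]
  = (41|13)    [QR: 13 ≡ 1 mod 4, sign kept]
  = (2|13)    [41 ≡ 2 mod 13]
  = -(1|13)    [13 ≡ 5 mod 8 ⇒ (2|13) = -1]
  = -1    [(1|13) = 1]
Second factor (1046|937):
(1046|937)
  = (109|937)    [1046 ≡ 109 mod 937]
  = (937|109)    [QR: 109 ≡ 1 mod 4, sign kept]
  = (65|109)    [937 ≡ 65 mod 109]
  = (109|65)    [QR: 65 ≡ 1 mod 4, sign kept]
  = (44|65)    [109 ≡ 44 mod 65]
  = (11|65)    [65 ≡ 1 mod 8 ⇒ (2|65)^2 = +1]
  = (65|11)    [QR: 65 ≡ 1 mod 4, sign kept]
  = (10|11)    [65 ≡ 10 mod 11]
  = -(5|11)    [11 ≡ 3 mod 8 ⇒ (2|11) = -1]
  = -(11|5)    [QR: 5 ≡ 1 mod 4, sign kept]
  = -(1|5)    [11 ≡ 1 mod 5]
  = -1    [(1|5) = 1]
Product: (-1)·(-1) = 1.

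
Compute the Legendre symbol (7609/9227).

-1

7609 ≡ 1 (mod 4), so quadratic reciprocity gives (7609/9227) = (9227/7609). Reduce: 9227 ≡ 1618 (mod 7609). Now have (1618/7609).
Factor out 2: 1618 = 2·809. Since 7609 ≡ 1 (mod 8), (2/7609) = +1. Now have (809/7609).
809 ≡ 1 (mod 4), so quadratic reciprocity gives (809/7609) = (7609/809). Reduce: 7609 ≡ 328 (mod 809). Now have (328/809).
Factor out 2: 328 = 2^3·41. Since 809 ≡ 1 (mod 8), (2/809) = +1, and (2/809)^3 = +1. Now have (41/809).
41 ≡ 1 (mod 4), so quadratic reciprocity gives (41/809) = (809/41). Reduce: 809 ≡ 30 (mod 41). Now have (30/41).
Factor out 2: 30 = 2·15. Since 41 ≡ 1 (mod 8), (2/41) = +1. Now have (15/41).
41 ≡ 1 (mod 4), so quadratic reciprocity gives (15/41) = (41/15). Reduce: 41 ≡ 11 (mod 15). Now have (11/15).
Both 11 ≡ 3 and 15 ≡ 3 (mod 4), so reciprocity gives (11/15) = -(15/11). Reduce: 15 ≡ 4 (mod 11). Now have -(4/11).
Factor out 2: 4 = 2^2. Since 11 ≡ 3 (mod 8), (2/11) = -1, and (2/11)^2 = +1. Now have -(1/11).
(1/11) = 1. Collecting the sign factors: -1.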